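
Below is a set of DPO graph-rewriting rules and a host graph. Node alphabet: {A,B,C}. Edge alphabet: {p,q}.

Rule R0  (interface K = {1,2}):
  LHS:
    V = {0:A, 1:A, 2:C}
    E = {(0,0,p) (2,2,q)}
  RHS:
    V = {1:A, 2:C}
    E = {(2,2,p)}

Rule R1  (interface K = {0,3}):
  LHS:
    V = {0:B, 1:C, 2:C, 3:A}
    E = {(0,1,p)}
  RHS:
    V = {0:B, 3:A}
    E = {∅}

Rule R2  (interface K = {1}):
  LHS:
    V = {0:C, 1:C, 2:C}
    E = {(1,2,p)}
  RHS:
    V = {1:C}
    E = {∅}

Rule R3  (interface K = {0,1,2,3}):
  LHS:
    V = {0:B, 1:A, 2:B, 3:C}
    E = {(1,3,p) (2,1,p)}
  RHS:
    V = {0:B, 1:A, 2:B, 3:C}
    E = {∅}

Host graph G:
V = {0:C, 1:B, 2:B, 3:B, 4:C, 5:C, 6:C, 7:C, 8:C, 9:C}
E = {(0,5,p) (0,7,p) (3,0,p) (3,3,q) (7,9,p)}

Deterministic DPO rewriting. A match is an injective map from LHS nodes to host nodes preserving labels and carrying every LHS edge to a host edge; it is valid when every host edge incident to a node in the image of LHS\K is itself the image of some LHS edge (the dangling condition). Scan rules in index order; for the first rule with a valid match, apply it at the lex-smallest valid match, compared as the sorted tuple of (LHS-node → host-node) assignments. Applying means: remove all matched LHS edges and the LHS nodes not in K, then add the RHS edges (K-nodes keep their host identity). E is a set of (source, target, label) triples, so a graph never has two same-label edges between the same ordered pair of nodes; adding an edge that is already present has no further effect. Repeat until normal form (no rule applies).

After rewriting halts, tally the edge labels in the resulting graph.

[0] host  ⇒  10 nodes, 5 edges  {0-p->5 0-p->7 3-p->0 3-q->3 7-p->9}
[1] R2 @ {0↦4, 1↦0, 2↦5}  ⇒  8 nodes, 4 edges  {0-p->7 3-p->0 3-q->3 7-p->9}
[2] R2 @ {0↦6, 1↦7, 2↦9}  ⇒  6 nodes, 3 edges  {0-p->7 3-p->0 3-q->3}
[3] R2 @ {0↦8, 1↦0, 2↦7}  ⇒  4 nodes, 2 edges  {3-p->0 3-q->3}
normal form: no rule applies after step 3
NF edges: [(3, 0, 'p'), (3, 3, 'q')]

Answer: p:1 q:1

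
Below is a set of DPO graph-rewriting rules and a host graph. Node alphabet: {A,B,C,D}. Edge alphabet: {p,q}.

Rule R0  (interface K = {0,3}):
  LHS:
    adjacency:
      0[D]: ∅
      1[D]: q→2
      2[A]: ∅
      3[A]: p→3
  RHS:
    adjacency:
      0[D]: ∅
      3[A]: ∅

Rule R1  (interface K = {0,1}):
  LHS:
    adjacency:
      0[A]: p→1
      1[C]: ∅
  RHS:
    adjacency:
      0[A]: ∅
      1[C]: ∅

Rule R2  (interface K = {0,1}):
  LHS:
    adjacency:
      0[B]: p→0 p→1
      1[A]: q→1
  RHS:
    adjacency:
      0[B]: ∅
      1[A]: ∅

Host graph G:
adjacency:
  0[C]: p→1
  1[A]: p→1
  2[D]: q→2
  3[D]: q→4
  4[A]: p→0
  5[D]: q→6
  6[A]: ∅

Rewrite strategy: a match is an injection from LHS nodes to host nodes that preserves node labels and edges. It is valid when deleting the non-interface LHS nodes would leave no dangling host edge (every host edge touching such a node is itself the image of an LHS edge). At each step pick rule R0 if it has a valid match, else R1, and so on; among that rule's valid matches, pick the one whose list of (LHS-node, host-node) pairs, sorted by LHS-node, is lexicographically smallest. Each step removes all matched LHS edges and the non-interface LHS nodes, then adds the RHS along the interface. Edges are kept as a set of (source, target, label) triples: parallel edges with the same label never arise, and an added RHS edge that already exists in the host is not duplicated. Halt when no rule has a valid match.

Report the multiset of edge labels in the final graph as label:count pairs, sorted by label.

Answer: p:1 q:2

Steps:
start.  V:7 E:6  edges: 0-p->1 1-p->1 2-q->2 3-q->4 4-p->0 5-q->6
1. fire R0 via {0↦2, 1↦5, 2↦6, 3↦1}  →  V:5 E:4  edges: 0-p->1 2-q->2 3-q->4 4-p->0
2. fire R1 via {0↦4, 1↦0}  →  V:5 E:3  edges: 0-p->1 2-q->2 3-q->4
halt: no rule applies after step 2
NF edges: [(0, 1, 'p'), (2, 2, 'q'), (3, 4, 'q')]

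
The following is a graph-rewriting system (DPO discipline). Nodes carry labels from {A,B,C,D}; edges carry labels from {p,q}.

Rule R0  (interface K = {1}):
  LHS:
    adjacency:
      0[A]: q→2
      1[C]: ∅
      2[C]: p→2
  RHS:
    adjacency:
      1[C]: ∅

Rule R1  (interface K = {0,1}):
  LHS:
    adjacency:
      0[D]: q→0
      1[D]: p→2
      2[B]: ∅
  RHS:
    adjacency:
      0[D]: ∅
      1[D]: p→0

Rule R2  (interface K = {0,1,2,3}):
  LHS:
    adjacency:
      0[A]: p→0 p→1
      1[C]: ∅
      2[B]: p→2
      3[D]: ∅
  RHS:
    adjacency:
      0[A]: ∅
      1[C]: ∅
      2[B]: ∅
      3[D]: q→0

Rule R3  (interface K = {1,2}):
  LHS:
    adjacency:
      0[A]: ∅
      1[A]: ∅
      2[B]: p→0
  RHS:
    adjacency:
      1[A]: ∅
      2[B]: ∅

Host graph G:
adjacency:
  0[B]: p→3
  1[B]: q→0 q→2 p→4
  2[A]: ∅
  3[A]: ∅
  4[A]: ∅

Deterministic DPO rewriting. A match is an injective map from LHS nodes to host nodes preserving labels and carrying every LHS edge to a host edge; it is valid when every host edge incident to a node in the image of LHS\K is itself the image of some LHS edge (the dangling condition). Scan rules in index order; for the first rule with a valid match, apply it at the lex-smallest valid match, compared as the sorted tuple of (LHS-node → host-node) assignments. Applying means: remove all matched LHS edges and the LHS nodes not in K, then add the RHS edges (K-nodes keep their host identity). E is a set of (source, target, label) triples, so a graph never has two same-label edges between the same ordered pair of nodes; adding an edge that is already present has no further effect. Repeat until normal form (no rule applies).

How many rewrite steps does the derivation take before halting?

initial: |V|=5 |E|=4  E = 0-p->3 1-q->0 1-q->2 1-p->4
step 1: apply R3 at {0↦3, 1↦2, 2↦0}  → |V|=4 |E|=3  E = 1-q->0 1-q->2 1-p->4
step 2: apply R3 at {0↦4, 1↦2, 2↦1}  → |V|=3 |E|=2  E = 1-q->0 1-q->2
normal form: no rule applies after step 2

Answer: 2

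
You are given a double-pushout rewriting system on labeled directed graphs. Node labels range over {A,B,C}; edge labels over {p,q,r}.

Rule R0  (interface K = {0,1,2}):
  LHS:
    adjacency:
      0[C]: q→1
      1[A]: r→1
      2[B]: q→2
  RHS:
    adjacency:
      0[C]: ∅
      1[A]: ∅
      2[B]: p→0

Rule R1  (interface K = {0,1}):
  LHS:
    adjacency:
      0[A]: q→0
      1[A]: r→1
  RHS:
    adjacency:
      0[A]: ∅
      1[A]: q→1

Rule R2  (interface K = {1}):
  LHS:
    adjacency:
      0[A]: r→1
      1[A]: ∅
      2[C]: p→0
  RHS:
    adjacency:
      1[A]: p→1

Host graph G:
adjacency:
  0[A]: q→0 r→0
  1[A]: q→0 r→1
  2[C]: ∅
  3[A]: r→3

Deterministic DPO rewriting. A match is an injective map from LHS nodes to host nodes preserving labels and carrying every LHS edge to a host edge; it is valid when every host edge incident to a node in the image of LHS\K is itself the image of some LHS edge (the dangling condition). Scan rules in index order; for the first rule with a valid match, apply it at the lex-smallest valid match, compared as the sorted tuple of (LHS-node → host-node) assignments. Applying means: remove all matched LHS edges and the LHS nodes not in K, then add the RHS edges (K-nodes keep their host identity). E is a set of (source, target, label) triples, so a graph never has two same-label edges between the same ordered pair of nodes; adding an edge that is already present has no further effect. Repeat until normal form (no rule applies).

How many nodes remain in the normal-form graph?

start.  V:4 E:5  edges: 0-q->0 0-r->0 1-q->0 1-r->1 3-r->3
1. fire R1 via {0↦0, 1↦1}  →  V:4 E:4  edges: 0-r->0 1-q->0 1-q->1 3-r->3
2. fire R1 via {0↦1, 1↦0}  →  V:4 E:3  edges: 0-q->0 1-q->0 3-r->3
3. fire R1 via {0↦0, 1↦3}  →  V:4 E:2  edges: 1-q->0 3-q->3
final graph: no rule applies after step 3
NF nodes: {0:A, 1:A, 2:C, 3:A}

Answer: 4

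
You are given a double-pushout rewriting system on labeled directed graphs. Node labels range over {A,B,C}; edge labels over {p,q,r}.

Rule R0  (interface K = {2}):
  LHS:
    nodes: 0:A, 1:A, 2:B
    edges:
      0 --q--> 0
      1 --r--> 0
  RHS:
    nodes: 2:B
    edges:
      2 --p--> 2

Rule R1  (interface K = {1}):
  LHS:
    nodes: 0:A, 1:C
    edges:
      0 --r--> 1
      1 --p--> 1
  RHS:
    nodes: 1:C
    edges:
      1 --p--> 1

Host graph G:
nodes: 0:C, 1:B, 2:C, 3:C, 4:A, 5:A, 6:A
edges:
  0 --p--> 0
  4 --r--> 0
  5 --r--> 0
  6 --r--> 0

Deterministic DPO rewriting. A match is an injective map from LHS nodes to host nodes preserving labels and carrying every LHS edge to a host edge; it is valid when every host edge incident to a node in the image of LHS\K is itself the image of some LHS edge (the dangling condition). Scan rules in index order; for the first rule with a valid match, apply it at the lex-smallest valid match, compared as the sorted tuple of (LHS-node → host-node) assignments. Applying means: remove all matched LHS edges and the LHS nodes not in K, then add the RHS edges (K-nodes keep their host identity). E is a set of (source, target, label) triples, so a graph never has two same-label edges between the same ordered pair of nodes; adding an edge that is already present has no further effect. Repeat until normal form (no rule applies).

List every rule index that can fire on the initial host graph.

R0: no valid match — LHS pattern not found
R1: 3 valid matches — {0↦4, 1↦0}, {0↦5, 1↦0}, {0↦6, 1↦0}

Answer: [R1]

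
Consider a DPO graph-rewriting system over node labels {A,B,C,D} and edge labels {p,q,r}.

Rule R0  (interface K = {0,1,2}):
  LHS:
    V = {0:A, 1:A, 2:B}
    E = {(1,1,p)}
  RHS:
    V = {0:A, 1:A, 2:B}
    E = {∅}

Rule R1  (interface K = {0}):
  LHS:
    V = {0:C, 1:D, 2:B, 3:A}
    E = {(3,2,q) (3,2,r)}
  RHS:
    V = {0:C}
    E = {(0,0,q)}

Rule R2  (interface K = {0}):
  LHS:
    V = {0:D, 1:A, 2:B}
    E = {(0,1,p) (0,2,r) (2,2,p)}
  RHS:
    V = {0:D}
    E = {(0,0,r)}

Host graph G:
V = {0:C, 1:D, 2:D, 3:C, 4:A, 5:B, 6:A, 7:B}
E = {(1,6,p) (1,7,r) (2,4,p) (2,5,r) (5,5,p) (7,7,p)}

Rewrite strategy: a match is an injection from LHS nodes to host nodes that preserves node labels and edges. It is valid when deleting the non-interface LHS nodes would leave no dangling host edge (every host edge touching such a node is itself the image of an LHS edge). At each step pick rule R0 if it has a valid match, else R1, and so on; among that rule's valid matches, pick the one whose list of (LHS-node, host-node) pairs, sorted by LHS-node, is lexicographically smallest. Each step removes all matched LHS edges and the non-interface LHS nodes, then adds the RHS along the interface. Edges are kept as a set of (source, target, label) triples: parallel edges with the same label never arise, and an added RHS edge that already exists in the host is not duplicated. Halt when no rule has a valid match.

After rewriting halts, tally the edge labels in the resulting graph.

Answer: r:2

Derivation:
initial: |V|=8 |E|=6  E = 1-p->6 1-r->7 2-p->4 2-r->5 5-p->5 7-p->7
step 1: apply R2 at {0↦1, 1↦6, 2↦7}  → |V|=6 |E|=4  E = 1-r->1 2-p->4 2-r->5 5-p->5
step 2: apply R2 at {0↦2, 1↦4, 2↦5}  → |V|=4 |E|=2  E = 1-r->1 2-r->2
normal form: no rule applies after step 2
NF edges: [(1, 1, 'r'), (2, 2, 'r')]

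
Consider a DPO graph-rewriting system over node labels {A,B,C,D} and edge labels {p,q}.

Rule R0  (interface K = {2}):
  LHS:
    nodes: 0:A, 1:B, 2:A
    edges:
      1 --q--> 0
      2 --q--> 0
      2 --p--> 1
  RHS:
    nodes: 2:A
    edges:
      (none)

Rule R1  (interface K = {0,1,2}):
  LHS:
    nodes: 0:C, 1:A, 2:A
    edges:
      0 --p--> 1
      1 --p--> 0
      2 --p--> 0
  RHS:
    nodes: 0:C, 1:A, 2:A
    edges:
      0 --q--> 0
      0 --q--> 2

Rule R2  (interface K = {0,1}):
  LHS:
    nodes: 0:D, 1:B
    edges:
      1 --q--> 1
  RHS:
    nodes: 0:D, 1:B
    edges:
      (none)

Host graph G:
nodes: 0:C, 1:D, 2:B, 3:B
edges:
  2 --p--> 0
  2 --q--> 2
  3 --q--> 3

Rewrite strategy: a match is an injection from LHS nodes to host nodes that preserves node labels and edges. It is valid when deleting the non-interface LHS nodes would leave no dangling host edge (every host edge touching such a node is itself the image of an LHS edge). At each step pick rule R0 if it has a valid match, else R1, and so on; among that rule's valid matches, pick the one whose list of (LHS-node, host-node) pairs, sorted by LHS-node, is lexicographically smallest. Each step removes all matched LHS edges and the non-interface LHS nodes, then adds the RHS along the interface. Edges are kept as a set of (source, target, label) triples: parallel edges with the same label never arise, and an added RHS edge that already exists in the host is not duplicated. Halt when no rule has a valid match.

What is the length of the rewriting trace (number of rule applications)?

[0] host  ⇒  4 nodes, 3 edges  {2-p->0 2-q->2 3-q->3}
[1] R2 @ {0↦1, 1↦2}  ⇒  4 nodes, 2 edges  {2-p->0 3-q->3}
[2] R2 @ {0↦1, 1↦3}  ⇒  4 nodes, 1 edges  {2-p->0}
halt: no rule applies after step 2

Answer: 2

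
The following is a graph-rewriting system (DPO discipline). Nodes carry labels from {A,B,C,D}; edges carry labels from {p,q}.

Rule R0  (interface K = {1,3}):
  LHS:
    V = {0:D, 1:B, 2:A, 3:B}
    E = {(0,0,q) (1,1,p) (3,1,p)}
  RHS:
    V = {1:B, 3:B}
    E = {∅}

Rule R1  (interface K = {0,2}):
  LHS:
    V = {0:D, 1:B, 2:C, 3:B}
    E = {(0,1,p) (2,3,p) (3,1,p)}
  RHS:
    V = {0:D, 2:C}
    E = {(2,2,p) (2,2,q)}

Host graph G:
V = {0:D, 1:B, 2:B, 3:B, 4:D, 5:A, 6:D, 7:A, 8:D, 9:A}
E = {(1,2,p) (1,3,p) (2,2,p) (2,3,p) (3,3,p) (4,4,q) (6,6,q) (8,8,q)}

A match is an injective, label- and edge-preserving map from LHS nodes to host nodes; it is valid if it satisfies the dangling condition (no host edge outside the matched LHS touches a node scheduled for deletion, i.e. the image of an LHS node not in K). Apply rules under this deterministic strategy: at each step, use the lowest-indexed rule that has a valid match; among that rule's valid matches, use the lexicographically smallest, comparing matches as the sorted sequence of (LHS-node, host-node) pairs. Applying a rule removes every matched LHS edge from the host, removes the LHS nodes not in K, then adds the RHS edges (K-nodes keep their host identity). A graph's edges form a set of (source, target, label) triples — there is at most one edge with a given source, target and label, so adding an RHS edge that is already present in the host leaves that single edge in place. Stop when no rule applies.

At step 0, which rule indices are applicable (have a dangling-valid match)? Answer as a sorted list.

Answer: [R0]

Derivation:
R0: 27 valid matches — {0↦4, 1↦2, 2↦5, 3↦1}, {0↦4, 1↦2, 2↦7, 3↦1}, {0↦4, 1↦2, 2↦9, 3↦1} (+24 more)
R1: no valid match — LHS pattern not found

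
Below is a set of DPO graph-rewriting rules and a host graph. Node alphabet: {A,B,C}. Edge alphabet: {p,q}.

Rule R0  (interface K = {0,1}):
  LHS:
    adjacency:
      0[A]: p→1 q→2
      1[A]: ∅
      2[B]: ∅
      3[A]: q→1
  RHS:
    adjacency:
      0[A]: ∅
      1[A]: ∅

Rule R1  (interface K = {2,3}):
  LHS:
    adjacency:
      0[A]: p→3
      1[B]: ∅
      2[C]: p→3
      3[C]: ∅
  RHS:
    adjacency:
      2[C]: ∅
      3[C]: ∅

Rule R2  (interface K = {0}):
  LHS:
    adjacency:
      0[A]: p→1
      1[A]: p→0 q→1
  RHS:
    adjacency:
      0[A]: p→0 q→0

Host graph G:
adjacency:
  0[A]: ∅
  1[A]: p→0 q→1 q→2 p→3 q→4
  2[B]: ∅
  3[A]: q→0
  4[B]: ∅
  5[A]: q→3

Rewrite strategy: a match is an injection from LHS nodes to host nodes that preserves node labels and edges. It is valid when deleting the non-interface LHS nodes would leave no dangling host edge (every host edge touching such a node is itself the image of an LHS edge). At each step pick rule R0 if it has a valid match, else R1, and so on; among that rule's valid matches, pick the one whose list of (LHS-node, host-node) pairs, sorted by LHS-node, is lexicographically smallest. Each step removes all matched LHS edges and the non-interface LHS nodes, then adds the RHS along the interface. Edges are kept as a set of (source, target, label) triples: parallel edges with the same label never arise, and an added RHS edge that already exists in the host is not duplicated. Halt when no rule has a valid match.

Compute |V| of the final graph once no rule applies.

Answer: 2

Derivation:
start.  V:6 E:7  edges: 1-p->0 1-q->1 1-q->2 1-p->3 1-q->4 3-q->0 5-q->3
1. fire R0 via {0↦1, 1↦3, 2↦2, 3↦5}  →  V:4 E:4  edges: 1-p->0 1-q->1 1-q->4 3-q->0
2. fire R0 via {0↦1, 1↦0, 2↦4, 3↦3}  →  V:2 E:1  edges: 1-q->1
normal form: no rule applies after step 2
NF nodes: {0:A, 1:A}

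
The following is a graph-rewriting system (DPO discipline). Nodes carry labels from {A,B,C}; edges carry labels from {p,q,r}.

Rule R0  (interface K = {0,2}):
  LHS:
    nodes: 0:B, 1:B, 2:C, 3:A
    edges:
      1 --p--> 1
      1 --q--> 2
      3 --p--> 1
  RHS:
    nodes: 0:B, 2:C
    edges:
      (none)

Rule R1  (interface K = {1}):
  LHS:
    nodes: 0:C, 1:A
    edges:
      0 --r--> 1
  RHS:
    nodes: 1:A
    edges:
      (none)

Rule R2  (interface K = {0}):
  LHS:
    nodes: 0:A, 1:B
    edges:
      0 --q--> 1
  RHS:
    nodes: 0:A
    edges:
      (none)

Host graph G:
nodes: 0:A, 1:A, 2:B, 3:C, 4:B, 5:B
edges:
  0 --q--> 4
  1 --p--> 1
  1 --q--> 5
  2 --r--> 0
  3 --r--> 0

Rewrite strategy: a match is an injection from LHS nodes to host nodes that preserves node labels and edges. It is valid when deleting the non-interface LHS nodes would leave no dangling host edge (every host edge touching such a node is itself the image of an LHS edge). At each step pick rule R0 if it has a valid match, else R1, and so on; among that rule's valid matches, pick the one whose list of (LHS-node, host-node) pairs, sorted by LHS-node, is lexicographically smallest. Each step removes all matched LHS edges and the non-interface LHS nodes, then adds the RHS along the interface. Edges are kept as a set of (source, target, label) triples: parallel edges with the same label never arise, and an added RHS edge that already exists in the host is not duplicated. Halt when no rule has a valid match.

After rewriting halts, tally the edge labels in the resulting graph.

Answer: p:1 r:1

Steps:
[0] host  ⇒  6 nodes, 5 edges  {0-q->4 1-p->1 1-q->5 2-r->0 3-r->0}
[1] R1 @ {0↦3, 1↦0}  ⇒  5 nodes, 4 edges  {0-q->4 1-p->1 1-q->5 2-r->0}
[2] R2 @ {0↦0, 1↦4}  ⇒  4 nodes, 3 edges  {1-p->1 1-q->5 2-r->0}
[3] R2 @ {0↦1, 1↦5}  ⇒  3 nodes, 2 edges  {1-p->1 2-r->0}
final graph: no rule applies after step 3
NF edges: [(1, 1, 'p'), (2, 0, 'r')]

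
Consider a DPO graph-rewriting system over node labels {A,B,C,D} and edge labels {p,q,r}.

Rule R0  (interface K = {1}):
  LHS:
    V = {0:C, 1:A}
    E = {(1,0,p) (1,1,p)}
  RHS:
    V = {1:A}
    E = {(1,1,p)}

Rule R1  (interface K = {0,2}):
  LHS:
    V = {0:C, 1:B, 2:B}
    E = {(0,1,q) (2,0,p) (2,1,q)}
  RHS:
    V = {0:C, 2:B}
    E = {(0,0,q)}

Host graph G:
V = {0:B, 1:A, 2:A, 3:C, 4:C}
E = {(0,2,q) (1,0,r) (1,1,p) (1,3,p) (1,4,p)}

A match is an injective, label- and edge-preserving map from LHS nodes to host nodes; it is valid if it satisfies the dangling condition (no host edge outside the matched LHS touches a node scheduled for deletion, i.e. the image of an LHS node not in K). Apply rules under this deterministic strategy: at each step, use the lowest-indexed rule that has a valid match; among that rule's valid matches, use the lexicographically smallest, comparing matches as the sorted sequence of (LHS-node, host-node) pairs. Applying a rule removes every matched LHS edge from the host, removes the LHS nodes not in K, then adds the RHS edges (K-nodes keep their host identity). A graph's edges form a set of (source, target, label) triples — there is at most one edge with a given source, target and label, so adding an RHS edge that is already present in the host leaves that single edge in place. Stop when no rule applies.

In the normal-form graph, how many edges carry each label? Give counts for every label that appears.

Answer: p:1 q:1 r:1

Rewrite trace:
initial: |V|=5 |E|=5  E = 0-q->2 1-r->0 1-p->1 1-p->3 1-p->4
step 1: apply R0 at {0↦3, 1↦1}  → |V|=4 |E|=4  E = 0-q->2 1-r->0 1-p->1 1-p->4
step 2: apply R0 at {0↦4, 1↦1}  → |V|=3 |E|=3  E = 0-q->2 1-r->0 1-p->1
final graph: no rule applies after step 2
NF edges: [(0, 2, 'q'), (1, 0, 'r'), (1, 1, 'p')]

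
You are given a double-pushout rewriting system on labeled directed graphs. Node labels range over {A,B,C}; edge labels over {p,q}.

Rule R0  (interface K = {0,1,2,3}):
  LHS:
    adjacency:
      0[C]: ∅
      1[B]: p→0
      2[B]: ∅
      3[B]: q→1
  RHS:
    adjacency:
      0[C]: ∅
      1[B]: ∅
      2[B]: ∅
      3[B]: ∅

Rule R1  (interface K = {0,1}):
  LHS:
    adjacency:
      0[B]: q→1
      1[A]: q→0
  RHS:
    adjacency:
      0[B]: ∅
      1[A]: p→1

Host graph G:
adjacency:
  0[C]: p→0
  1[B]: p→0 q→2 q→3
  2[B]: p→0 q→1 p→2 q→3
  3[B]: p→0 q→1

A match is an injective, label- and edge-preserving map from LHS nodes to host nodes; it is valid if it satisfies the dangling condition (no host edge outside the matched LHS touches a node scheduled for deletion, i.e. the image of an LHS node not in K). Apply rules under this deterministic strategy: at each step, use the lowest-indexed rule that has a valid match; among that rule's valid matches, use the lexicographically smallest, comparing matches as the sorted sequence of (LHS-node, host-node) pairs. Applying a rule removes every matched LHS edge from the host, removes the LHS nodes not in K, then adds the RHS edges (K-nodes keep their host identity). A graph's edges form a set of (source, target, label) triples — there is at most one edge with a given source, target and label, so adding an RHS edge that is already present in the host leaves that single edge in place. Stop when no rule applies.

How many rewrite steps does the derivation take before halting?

Answer: 3

Rewrite trace:
start.  V:4 E:10  edges: 0-p->0 1-p->0 1-q->2 1-q->3 2-p->0 2-q->1 2-p->2 2-q->3 3-p->0 3-q->1
1. fire R0 via {0↦0, 1↦1, 2↦2, 3↦3}  →  V:4 E:8  edges: 0-p->0 1-q->2 1-q->3 2-p->0 2-q->1 2-p->2 2-q->3 3-p->0
2. fire R0 via {0↦0, 1↦2, 2↦3, 3↦1}  →  V:4 E:6  edges: 0-p->0 1-q->3 2-q->1 2-p->2 2-q->3 3-p->0
3. fire R0 via {0↦0, 1↦3, 2↦1, 3↦2}  →  V:4 E:4  edges: 0-p->0 1-q->3 2-q->1 2-p->2
halt: no rule applies after step 3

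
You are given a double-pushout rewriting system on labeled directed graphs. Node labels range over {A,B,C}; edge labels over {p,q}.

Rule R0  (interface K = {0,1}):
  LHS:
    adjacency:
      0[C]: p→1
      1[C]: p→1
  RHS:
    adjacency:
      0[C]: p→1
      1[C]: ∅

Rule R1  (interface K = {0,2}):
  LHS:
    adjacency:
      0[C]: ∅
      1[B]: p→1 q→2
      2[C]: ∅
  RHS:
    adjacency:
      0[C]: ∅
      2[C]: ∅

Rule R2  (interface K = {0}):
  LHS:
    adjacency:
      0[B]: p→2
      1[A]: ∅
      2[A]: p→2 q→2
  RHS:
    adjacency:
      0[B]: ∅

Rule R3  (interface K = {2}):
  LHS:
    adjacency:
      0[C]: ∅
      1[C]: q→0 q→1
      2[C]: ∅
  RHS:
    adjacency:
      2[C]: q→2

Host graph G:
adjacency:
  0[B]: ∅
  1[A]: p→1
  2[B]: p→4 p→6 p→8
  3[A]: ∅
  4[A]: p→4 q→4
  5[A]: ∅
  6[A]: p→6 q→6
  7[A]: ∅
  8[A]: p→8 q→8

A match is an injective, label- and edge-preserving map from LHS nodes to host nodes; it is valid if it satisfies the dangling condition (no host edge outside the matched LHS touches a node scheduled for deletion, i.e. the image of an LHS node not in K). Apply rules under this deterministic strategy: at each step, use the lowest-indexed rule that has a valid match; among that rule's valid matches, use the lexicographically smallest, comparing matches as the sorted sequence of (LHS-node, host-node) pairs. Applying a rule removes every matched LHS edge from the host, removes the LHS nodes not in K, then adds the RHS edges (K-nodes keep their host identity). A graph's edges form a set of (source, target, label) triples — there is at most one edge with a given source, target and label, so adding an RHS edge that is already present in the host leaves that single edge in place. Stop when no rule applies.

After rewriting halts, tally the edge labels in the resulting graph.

Answer: p:1

Rewrite trace:
initial: |V|=9 |E|=10  E = 1-p->1 2-p->4 2-p->6 2-p->8 4-p->4 4-q->4 6-p->6 6-q->6 8-p->8 8-q->8
step 1: apply R2 at {0↦2, 1↦3, 2↦4}  → |V|=7 |E|=7  E = 1-p->1 2-p->6 2-p->8 6-p->6 6-q->6 8-p->8 8-q->8
step 2: apply R2 at {0↦2, 1↦5, 2↦6}  → |V|=5 |E|=4  E = 1-p->1 2-p->8 8-p->8 8-q->8
step 3: apply R2 at {0↦2, 1↦7, 2↦8}  → |V|=3 |E|=1  E = 1-p->1
normal form: no rule applies after step 3
NF edges: [(1, 1, 'p')]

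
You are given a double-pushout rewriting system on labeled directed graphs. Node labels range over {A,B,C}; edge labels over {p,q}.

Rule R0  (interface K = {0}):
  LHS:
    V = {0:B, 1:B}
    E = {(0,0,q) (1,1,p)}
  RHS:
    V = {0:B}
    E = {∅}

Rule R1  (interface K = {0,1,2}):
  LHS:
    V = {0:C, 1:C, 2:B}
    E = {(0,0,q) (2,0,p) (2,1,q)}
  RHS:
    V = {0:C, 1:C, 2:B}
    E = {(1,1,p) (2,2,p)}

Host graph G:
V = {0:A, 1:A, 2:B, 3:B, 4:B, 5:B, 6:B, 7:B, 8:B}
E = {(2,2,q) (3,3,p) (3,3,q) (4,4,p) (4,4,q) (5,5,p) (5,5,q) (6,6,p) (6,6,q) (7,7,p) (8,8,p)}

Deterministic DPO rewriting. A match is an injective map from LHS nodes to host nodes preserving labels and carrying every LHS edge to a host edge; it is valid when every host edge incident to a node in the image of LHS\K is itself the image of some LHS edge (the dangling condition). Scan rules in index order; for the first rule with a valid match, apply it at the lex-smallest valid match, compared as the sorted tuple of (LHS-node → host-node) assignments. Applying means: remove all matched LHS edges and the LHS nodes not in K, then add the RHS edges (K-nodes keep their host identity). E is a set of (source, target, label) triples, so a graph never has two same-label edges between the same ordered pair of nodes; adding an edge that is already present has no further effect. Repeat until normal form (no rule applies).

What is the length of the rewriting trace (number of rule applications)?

initial: |V|=9 |E|=11  E = 2-q->2 3-p->3 3-q->3 4-p->4 4-q->4 5-p->5 5-q->5 6-p->6 6-q->6 7-p->7 8-p->8
step 1: apply R0 at {0↦2, 1↦7}  → |V|=8 |E|=9  E = 3-p->3 3-q->3 4-p->4 4-q->4 5-p->5 5-q->5 6-p->6 6-q->6 8-p->8
step 2: apply R0 at {0↦3, 1↦8}  → |V|=7 |E|=7  E = 3-p->3 4-p->4 4-q->4 5-p->5 5-q->5 6-p->6 6-q->6
step 3: apply R0 at {0↦4, 1↦3}  → |V|=6 |E|=5  E = 4-p->4 5-p->5 5-q->5 6-p->6 6-q->6
step 4: apply R0 at {0↦5, 1↦4}  → |V|=5 |E|=3  E = 5-p->5 6-p->6 6-q->6
step 5: apply R0 at {0↦6, 1↦5}  → |V|=4 |E|=1  E = 6-p->6
halt: no rule applies after step 5

Answer: 5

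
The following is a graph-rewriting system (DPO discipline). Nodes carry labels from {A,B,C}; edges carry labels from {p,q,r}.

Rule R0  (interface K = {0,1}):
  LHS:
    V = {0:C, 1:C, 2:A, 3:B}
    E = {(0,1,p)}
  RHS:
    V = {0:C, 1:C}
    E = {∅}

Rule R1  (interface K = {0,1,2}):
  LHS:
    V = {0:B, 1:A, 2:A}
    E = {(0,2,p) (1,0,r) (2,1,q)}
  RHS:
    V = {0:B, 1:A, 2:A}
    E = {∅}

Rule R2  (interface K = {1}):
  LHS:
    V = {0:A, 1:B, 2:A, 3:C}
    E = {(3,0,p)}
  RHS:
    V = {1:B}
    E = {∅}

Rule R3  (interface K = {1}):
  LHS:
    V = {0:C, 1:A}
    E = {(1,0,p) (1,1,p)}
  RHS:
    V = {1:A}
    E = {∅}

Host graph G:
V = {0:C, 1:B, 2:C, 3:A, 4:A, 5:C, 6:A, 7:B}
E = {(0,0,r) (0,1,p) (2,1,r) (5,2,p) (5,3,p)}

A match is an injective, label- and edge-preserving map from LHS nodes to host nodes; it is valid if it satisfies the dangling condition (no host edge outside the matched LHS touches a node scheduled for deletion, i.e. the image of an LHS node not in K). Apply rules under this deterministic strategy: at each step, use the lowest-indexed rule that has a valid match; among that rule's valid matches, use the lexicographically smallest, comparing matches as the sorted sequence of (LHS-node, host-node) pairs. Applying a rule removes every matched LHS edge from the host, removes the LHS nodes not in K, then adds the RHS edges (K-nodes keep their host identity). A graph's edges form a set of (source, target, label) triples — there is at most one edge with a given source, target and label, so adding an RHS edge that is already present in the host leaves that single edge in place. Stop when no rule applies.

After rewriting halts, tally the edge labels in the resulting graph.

[0] host  ⇒  8 nodes, 5 edges  {0-r->0 0-p->1 2-r->1 5-p->2 5-p->3}
[1] R0 @ {0↦5, 1↦2, 2↦4, 3↦7}  ⇒  6 nodes, 4 edges  {0-r->0 0-p->1 2-r->1 5-p->3}
[2] R2 @ {0↦3, 1↦1, 2↦6, 3↦5}  ⇒  3 nodes, 3 edges  {0-r->0 0-p->1 2-r->1}
halt: no rule applies after step 2
NF edges: [(0, 0, 'r'), (0, 1, 'p'), (2, 1, 'r')]

Answer: p:1 r:2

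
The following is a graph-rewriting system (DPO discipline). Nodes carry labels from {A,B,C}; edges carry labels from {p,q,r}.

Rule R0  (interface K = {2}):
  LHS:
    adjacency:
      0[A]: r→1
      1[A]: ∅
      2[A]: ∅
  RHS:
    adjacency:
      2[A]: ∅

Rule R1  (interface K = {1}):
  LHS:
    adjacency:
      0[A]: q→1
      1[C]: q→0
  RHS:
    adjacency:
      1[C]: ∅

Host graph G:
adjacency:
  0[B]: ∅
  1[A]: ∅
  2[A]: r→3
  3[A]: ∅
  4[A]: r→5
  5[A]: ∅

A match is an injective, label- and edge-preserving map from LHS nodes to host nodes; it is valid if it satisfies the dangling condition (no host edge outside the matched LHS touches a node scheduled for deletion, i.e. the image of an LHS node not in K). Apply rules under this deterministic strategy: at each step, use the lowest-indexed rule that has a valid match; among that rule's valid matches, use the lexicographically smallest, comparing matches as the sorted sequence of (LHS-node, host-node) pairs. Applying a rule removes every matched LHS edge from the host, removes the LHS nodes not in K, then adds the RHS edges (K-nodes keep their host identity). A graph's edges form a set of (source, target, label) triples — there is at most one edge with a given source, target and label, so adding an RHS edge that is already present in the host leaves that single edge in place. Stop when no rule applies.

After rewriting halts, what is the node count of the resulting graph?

[0] host  ⇒  6 nodes, 2 edges  {2-r->3 4-r->5}
[1] R0 @ {0↦2, 1↦3, 2↦1}  ⇒  4 nodes, 1 edges  {4-r->5}
[2] R0 @ {0↦4, 1↦5, 2↦1}  ⇒  2 nodes, 0 edges  {∅}
final graph: no rule applies after step 2
NF nodes: {0:B, 1:A}

Answer: 2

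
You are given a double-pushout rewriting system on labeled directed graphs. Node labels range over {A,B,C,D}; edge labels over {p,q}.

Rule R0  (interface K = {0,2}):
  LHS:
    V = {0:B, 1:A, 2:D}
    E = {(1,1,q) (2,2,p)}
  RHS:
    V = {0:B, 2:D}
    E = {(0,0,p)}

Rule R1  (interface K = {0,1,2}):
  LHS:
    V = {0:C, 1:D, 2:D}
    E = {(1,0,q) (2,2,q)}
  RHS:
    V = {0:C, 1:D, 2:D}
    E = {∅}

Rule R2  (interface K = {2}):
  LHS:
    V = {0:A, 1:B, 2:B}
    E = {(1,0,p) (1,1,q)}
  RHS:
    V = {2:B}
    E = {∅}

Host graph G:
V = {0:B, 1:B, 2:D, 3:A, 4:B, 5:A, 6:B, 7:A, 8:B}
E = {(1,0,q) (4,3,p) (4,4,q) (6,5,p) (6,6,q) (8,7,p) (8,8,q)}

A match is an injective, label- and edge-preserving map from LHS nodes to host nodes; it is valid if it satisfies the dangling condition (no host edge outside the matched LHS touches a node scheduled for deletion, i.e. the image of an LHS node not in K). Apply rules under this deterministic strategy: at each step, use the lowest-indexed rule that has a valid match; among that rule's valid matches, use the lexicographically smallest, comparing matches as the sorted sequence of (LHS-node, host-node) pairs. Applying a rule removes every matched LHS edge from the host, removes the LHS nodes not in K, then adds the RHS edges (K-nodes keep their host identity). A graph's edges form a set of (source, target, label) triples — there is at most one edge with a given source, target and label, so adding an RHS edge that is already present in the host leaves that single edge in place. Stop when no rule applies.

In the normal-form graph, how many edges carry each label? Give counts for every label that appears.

Answer: q:1

Steps:
start.  V:9 E:7  edges: 1-q->0 4-p->3 4-q->4 6-p->5 6-q->6 8-p->7 8-q->8
1. fire R2 via {0↦3, 1↦4, 2↦0}  →  V:7 E:5  edges: 1-q->0 6-p->5 6-q->6 8-p->7 8-q->8
2. fire R2 via {0↦5, 1↦6, 2↦0}  →  V:5 E:3  edges: 1-q->0 8-p->7 8-q->8
3. fire R2 via {0↦7, 1↦8, 2↦0}  →  V:3 E:1  edges: 1-q->0
halt: no rule applies after step 3
NF edges: [(1, 0, 'q')]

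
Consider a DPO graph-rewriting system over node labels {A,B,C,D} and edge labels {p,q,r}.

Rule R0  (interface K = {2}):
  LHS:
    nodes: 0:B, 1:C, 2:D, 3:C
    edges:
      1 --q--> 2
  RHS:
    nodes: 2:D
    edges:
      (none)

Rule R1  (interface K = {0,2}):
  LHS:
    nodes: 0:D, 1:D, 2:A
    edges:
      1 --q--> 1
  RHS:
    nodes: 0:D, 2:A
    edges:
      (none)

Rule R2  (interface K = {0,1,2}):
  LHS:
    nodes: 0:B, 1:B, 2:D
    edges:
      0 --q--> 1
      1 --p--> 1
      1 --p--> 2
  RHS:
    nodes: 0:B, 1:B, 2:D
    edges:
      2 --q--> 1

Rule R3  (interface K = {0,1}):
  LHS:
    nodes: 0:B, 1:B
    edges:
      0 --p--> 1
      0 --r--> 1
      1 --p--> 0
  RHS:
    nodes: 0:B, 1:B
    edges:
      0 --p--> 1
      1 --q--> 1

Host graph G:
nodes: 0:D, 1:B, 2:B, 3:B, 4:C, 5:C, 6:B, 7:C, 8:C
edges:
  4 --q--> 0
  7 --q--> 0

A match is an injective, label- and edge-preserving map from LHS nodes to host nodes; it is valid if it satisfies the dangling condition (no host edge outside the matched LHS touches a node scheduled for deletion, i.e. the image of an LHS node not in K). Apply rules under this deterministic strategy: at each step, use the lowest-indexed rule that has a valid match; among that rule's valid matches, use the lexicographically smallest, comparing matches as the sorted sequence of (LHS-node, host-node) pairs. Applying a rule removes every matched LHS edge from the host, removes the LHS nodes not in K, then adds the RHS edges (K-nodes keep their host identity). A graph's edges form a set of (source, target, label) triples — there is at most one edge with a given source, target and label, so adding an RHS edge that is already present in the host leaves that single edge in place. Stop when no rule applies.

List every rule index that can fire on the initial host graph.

Answer: [R0]

Rewrite trace:
R0: 16 valid matches — {0↦1, 1↦4, 2↦0, 3↦5}, {0↦1, 1↦4, 2↦0, 3↦8}, {0↦1, 1↦7, 2↦0, 3↦5} (+13 more)
R1: no valid match — LHS pattern not found
R2: no valid match — LHS pattern not found
R3: no valid match — LHS pattern not found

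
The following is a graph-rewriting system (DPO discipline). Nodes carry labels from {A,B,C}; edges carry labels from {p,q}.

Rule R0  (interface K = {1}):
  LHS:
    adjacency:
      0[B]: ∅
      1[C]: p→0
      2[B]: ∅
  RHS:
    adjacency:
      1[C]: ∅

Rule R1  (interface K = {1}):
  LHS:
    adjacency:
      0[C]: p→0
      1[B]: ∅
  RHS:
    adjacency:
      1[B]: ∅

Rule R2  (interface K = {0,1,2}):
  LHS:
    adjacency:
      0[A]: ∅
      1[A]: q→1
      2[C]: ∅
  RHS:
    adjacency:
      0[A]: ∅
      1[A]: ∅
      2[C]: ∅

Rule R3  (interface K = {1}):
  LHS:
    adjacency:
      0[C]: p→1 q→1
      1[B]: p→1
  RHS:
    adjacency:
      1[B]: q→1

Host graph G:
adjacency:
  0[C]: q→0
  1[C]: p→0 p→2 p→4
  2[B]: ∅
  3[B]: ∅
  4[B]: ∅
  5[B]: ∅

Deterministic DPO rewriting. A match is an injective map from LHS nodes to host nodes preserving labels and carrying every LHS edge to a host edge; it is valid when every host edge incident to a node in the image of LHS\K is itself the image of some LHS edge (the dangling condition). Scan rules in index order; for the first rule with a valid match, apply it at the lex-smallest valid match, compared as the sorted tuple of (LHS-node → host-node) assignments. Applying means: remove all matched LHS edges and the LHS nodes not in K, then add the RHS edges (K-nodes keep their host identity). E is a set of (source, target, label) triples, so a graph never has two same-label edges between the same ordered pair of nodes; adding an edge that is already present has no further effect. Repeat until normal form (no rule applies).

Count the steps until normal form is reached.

Answer: 2

Rewrite trace:
[0] host  ⇒  6 nodes, 4 edges  {0-q->0 1-p->0 1-p->2 1-p->4}
[1] R0 @ {0↦2, 1↦1, 2↦3}  ⇒  4 nodes, 3 edges  {0-q->0 1-p->0 1-p->4}
[2] R0 @ {0↦4, 1↦1, 2↦5}  ⇒  2 nodes, 2 edges  {0-q->0 1-p->0}
normal form: no rule applies after step 2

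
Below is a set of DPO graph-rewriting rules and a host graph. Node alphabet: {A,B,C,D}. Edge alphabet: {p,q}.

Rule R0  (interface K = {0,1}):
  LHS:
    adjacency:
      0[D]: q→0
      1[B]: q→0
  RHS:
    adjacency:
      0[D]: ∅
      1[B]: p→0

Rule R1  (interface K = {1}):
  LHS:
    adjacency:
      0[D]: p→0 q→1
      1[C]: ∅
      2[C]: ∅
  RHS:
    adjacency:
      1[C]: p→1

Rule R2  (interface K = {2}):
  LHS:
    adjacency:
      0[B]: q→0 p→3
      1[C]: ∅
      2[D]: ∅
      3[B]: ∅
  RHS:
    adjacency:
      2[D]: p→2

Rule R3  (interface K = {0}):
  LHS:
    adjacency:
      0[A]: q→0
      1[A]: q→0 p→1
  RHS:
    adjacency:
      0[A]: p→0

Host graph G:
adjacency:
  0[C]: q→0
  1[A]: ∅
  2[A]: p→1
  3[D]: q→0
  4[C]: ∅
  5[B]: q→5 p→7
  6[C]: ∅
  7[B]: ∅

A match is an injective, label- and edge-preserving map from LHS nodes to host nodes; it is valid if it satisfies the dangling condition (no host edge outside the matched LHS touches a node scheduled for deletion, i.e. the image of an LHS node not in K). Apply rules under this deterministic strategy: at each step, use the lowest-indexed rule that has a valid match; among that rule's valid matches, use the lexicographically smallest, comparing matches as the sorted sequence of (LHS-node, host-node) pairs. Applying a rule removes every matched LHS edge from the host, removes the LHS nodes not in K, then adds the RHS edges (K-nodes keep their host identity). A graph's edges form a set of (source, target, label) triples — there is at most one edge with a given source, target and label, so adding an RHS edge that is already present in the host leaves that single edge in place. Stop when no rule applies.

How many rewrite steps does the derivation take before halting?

Answer: 2

Derivation:
initial: |V|=8 |E|=5  E = 0-q->0 2-p->1 3-q->0 5-q->5 5-p->7
step 1: apply R2 at {0↦5, 1↦4, 2↦3, 3↦7}  → |V|=5 |E|=4  E = 0-q->0 2-p->1 3-q->0 3-p->3
step 2: apply R1 at {0↦3, 1↦0, 2↦6}  → |V|=3 |E|=3  E = 0-p->0 0-q->0 2-p->1
normal form: no rule applies after step 2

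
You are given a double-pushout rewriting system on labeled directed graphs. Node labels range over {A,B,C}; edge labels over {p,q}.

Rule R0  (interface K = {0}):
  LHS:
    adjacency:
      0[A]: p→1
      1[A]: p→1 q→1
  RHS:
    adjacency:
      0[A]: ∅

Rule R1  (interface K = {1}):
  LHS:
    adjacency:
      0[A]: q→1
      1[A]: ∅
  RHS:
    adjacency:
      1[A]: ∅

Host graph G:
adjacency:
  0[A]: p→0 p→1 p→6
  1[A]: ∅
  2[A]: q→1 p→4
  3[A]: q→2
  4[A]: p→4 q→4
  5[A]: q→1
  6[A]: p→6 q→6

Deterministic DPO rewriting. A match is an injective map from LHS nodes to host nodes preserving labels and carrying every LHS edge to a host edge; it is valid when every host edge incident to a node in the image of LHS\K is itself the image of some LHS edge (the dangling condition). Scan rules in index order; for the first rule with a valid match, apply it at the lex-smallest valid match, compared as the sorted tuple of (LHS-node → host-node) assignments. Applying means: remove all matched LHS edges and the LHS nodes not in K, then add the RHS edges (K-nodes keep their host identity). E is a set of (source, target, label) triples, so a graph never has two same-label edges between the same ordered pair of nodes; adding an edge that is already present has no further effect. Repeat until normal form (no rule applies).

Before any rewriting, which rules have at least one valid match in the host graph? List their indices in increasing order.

Answer: [R0,R1]

Derivation:
R0: 2 valid matches — {0↦0, 1↦6}, {0↦2, 1↦4}
R1: 2 valid matches — {0↦3, 1↦2}, {0↦5, 1↦1}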